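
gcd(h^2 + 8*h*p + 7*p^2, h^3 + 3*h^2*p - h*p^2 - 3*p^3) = h + p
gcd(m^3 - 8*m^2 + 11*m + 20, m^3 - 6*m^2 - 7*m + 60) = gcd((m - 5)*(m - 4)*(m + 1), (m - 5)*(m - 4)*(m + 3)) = m^2 - 9*m + 20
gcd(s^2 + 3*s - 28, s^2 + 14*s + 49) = s + 7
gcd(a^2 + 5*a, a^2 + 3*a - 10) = a + 5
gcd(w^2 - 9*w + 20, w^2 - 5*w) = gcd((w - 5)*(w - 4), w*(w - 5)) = w - 5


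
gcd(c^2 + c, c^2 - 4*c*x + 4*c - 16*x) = 1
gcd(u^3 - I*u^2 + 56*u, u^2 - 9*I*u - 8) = u - 8*I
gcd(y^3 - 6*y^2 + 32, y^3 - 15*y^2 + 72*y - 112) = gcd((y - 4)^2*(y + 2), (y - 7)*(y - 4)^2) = y^2 - 8*y + 16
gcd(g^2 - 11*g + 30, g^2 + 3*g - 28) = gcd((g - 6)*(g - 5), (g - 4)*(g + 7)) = 1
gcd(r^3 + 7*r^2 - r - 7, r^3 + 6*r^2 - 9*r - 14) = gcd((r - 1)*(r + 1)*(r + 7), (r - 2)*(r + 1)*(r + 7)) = r^2 + 8*r + 7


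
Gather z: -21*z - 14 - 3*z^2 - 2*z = -3*z^2 - 23*z - 14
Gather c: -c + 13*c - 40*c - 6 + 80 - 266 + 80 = -28*c - 112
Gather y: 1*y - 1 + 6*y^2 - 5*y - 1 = 6*y^2 - 4*y - 2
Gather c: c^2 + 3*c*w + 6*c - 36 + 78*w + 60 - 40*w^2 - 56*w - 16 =c^2 + c*(3*w + 6) - 40*w^2 + 22*w + 8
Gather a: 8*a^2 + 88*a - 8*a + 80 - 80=8*a^2 + 80*a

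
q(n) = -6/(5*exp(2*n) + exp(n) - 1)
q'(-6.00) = 0.02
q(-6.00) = 6.02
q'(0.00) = 2.64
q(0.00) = -1.20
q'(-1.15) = 238.78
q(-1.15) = 32.95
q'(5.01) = 0.00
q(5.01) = -0.00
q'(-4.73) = 0.06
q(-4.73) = 6.06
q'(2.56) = 0.01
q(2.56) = -0.01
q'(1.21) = 0.20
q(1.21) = -0.10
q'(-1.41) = 24.05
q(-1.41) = 13.11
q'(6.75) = 0.00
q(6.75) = -0.00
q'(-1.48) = 16.99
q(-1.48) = 11.69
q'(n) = -6*(-10*exp(2*n) - exp(n))/(5*exp(2*n) + exp(n) - 1)^2 = (60*exp(n) + 6)*exp(n)/(5*exp(2*n) + exp(n) - 1)^2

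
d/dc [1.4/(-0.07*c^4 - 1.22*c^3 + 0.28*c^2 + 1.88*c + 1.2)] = (0.392*c^3 + 5.124*c^2 - 0.784*c - 2.632)/(-0.07*c^4 - 1.22*c^3 + 0.28*c^2 + 1.88*c + 1.2)^2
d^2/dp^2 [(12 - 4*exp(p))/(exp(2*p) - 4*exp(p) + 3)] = -4*(exp(p) + 1)*exp(p)/(exp(3*p) - 3*exp(2*p) + 3*exp(p) - 1)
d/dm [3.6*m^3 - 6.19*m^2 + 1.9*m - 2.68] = 10.8*m^2 - 12.38*m + 1.9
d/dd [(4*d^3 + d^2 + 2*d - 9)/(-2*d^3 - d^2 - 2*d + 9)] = 2*d^2*(-d^2 - 4*d + 27)/(4*d^6 + 4*d^5 + 9*d^4 - 32*d^3 - 14*d^2 - 36*d + 81)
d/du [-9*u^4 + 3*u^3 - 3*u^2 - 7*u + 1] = -36*u^3 + 9*u^2 - 6*u - 7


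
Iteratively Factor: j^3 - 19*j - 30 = (j + 3)*(j^2 - 3*j - 10) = (j + 2)*(j + 3)*(j - 5)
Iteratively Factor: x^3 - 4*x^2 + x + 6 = (x + 1)*(x^2 - 5*x + 6) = (x - 3)*(x + 1)*(x - 2)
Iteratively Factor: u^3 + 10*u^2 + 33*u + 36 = (u + 4)*(u^2 + 6*u + 9) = (u + 3)*(u + 4)*(u + 3)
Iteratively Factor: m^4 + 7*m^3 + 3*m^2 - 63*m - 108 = (m + 3)*(m^3 + 4*m^2 - 9*m - 36) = (m + 3)*(m + 4)*(m^2 - 9) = (m - 3)*(m + 3)*(m + 4)*(m + 3)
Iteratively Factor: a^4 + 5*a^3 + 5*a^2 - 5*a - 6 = (a + 2)*(a^3 + 3*a^2 - a - 3) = (a + 1)*(a + 2)*(a^2 + 2*a - 3) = (a - 1)*(a + 1)*(a + 2)*(a + 3)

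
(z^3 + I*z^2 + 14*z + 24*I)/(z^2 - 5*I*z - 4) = (z^2 + 5*I*z - 6)/(z - I)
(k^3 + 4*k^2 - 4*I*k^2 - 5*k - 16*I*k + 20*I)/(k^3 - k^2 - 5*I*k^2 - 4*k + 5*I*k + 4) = (k + 5)/(k - I)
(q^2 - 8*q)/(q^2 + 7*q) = (q - 8)/(q + 7)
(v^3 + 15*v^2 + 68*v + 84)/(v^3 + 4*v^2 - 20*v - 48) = (v + 7)/(v - 4)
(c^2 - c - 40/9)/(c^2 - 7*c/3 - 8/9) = (3*c + 5)/(3*c + 1)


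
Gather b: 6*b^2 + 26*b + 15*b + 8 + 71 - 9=6*b^2 + 41*b + 70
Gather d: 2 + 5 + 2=9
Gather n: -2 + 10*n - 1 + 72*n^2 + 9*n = 72*n^2 + 19*n - 3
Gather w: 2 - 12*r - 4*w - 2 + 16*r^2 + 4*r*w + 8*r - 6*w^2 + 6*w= 16*r^2 - 4*r - 6*w^2 + w*(4*r + 2)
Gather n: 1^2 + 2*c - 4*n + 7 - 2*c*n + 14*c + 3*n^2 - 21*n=16*c + 3*n^2 + n*(-2*c - 25) + 8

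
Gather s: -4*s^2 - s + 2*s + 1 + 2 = -4*s^2 + s + 3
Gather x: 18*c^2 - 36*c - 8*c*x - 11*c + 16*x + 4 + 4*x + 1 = 18*c^2 - 47*c + x*(20 - 8*c) + 5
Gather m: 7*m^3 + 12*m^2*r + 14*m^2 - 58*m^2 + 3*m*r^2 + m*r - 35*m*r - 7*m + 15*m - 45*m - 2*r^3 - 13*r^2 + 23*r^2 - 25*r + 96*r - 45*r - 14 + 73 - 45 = 7*m^3 + m^2*(12*r - 44) + m*(3*r^2 - 34*r - 37) - 2*r^3 + 10*r^2 + 26*r + 14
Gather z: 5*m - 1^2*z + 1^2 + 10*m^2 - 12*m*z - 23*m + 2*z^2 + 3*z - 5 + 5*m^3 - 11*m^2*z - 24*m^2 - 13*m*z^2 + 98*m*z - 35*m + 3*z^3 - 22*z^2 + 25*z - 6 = 5*m^3 - 14*m^2 - 53*m + 3*z^3 + z^2*(-13*m - 20) + z*(-11*m^2 + 86*m + 27) - 10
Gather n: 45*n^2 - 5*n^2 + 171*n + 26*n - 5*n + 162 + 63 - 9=40*n^2 + 192*n + 216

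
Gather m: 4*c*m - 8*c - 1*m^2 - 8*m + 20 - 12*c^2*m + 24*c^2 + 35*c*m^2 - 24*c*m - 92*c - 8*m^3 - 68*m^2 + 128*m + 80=24*c^2 - 100*c - 8*m^3 + m^2*(35*c - 69) + m*(-12*c^2 - 20*c + 120) + 100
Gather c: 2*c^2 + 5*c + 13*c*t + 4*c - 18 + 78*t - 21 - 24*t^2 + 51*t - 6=2*c^2 + c*(13*t + 9) - 24*t^2 + 129*t - 45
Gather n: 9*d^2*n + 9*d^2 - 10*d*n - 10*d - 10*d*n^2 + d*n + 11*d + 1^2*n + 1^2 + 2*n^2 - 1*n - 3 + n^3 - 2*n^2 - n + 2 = 9*d^2 - 10*d*n^2 + d + n^3 + n*(9*d^2 - 9*d - 1)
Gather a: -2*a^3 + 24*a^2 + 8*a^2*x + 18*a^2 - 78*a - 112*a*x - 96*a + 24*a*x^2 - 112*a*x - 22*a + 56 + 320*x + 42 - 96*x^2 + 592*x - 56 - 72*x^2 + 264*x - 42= -2*a^3 + a^2*(8*x + 42) + a*(24*x^2 - 224*x - 196) - 168*x^2 + 1176*x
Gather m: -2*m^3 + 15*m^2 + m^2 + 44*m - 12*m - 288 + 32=-2*m^3 + 16*m^2 + 32*m - 256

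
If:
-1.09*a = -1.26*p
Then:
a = 1.15596330275229*p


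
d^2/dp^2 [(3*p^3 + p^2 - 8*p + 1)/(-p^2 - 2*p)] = 2*(-2*p^3 - 3*p^2 - 6*p - 4)/(p^3*(p^3 + 6*p^2 + 12*p + 8))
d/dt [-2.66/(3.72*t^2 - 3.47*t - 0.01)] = (19.7904*t - 9.2302)/(-3.72*t^2 + 3.47*t + 0.01)^2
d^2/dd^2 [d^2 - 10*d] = 2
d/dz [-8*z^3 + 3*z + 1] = 3 - 24*z^2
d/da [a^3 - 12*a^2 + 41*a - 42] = 3*a^2 - 24*a + 41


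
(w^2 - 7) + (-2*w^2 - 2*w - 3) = -w^2 - 2*w - 10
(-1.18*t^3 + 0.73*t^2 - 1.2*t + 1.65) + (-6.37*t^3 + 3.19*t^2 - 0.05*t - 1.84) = -7.55*t^3 + 3.92*t^2 - 1.25*t - 0.19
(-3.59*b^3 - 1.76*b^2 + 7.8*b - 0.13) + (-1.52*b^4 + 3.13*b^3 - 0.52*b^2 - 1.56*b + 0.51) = -1.52*b^4 - 0.46*b^3 - 2.28*b^2 + 6.24*b + 0.38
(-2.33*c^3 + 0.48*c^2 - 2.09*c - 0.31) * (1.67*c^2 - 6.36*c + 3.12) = -3.8911*c^5 + 15.6204*c^4 - 13.8127*c^3 + 14.2723*c^2 - 4.5492*c - 0.9672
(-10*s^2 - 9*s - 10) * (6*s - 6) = -60*s^3 + 6*s^2 - 6*s + 60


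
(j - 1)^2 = j^2 - 2*j + 1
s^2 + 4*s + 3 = (s + 1)*(s + 3)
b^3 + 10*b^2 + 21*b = b*(b + 3)*(b + 7)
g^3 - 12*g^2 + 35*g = g*(g - 7)*(g - 5)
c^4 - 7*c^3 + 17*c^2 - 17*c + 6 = (c - 3)*(c - 2)*(c - 1)^2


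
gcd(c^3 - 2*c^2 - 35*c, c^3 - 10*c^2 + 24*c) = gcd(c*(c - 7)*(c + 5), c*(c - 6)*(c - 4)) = c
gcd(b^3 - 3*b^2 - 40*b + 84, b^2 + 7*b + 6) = b + 6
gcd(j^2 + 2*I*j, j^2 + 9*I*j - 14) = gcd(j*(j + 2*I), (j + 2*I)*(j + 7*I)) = j + 2*I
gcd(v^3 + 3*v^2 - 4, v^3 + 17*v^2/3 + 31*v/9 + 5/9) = 1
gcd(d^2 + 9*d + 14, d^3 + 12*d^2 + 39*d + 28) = d + 7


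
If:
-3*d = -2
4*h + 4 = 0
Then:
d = 2/3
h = -1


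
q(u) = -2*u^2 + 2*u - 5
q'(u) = 2 - 4*u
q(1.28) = -5.72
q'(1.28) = -3.12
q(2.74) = -14.54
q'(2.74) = -8.96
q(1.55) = -6.70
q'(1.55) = -4.20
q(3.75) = -25.62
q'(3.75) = -13.00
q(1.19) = -5.45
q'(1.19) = -2.76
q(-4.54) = -55.30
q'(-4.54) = 20.16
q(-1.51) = -12.58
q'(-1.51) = 8.04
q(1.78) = -7.78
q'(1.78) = -5.12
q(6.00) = -65.00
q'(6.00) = -22.00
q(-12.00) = -317.00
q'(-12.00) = 50.00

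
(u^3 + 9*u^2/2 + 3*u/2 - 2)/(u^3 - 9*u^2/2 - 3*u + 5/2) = (u + 4)/(u - 5)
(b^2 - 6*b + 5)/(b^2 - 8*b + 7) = (b - 5)/(b - 7)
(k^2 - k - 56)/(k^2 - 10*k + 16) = (k + 7)/(k - 2)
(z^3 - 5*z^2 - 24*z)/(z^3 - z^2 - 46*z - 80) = z*(z + 3)/(z^2 + 7*z + 10)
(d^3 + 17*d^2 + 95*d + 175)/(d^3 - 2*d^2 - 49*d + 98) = (d^2 + 10*d + 25)/(d^2 - 9*d + 14)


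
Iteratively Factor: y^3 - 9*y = (y - 3)*(y^2 + 3*y) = (y - 3)*(y + 3)*(y)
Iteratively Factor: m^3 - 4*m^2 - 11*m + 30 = (m + 3)*(m^2 - 7*m + 10) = (m - 2)*(m + 3)*(m - 5)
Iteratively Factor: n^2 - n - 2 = (n - 2)*(n + 1)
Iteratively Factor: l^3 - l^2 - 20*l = (l + 4)*(l^2 - 5*l) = (l - 5)*(l + 4)*(l)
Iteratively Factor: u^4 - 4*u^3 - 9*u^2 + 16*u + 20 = (u + 2)*(u^3 - 6*u^2 + 3*u + 10) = (u - 2)*(u + 2)*(u^2 - 4*u - 5) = (u - 2)*(u + 1)*(u + 2)*(u - 5)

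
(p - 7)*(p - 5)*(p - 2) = p^3 - 14*p^2 + 59*p - 70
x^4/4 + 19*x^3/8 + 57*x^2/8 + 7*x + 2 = (x/4 + 1)*(x + 1/2)*(x + 1)*(x + 4)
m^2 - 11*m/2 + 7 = (m - 7/2)*(m - 2)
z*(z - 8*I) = z^2 - 8*I*z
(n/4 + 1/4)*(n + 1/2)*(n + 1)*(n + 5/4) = n^4/4 + 15*n^3/16 + 41*n^2/32 + 3*n/4 + 5/32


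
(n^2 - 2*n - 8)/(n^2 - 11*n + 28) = (n + 2)/(n - 7)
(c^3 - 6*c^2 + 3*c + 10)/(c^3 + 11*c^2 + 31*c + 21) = (c^2 - 7*c + 10)/(c^2 + 10*c + 21)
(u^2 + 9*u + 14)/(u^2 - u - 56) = (u + 2)/(u - 8)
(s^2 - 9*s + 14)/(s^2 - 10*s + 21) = (s - 2)/(s - 3)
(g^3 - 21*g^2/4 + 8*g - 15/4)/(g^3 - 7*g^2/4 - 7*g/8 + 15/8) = 2*(g^2 - 4*g + 3)/(2*g^2 - g - 3)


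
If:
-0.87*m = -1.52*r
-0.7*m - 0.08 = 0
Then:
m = -0.11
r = -0.07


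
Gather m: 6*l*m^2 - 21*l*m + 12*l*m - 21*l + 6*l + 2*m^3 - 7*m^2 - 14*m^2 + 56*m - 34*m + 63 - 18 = -15*l + 2*m^3 + m^2*(6*l - 21) + m*(22 - 9*l) + 45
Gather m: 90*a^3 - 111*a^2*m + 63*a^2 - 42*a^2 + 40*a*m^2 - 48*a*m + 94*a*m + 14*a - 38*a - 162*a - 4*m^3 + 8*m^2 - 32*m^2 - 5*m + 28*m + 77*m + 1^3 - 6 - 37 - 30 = 90*a^3 + 21*a^2 - 186*a - 4*m^3 + m^2*(40*a - 24) + m*(-111*a^2 + 46*a + 100) - 72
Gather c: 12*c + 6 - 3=12*c + 3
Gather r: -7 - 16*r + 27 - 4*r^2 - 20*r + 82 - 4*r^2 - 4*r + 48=-8*r^2 - 40*r + 150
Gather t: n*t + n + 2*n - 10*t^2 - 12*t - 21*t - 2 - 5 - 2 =3*n - 10*t^2 + t*(n - 33) - 9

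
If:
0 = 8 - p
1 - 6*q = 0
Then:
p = 8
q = 1/6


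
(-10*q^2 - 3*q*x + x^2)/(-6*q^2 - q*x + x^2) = (-5*q + x)/(-3*q + x)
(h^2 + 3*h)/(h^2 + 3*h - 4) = h*(h + 3)/(h^2 + 3*h - 4)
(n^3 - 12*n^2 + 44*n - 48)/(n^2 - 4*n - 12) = (n^2 - 6*n + 8)/(n + 2)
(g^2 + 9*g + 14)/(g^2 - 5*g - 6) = (g^2 + 9*g + 14)/(g^2 - 5*g - 6)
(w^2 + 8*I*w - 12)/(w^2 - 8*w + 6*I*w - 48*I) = (w + 2*I)/(w - 8)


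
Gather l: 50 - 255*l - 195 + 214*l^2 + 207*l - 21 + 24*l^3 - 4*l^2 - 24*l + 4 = 24*l^3 + 210*l^2 - 72*l - 162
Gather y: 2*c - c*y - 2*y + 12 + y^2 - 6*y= 2*c + y^2 + y*(-c - 8) + 12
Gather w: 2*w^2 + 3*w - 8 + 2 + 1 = 2*w^2 + 3*w - 5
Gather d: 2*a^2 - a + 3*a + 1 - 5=2*a^2 + 2*a - 4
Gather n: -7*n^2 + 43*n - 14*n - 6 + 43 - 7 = -7*n^2 + 29*n + 30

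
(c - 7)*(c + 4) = c^2 - 3*c - 28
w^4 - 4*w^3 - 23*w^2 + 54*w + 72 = (w - 6)*(w - 3)*(w + 1)*(w + 4)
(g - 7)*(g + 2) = g^2 - 5*g - 14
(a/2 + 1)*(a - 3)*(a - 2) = a^3/2 - 3*a^2/2 - 2*a + 6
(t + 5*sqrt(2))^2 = t^2 + 10*sqrt(2)*t + 50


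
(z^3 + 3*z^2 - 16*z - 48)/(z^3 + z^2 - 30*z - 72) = (z - 4)/(z - 6)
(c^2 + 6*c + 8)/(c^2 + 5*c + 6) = (c + 4)/(c + 3)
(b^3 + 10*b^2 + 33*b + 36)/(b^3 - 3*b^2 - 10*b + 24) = (b^2 + 7*b + 12)/(b^2 - 6*b + 8)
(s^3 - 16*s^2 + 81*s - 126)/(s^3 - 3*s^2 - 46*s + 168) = (s^2 - 10*s + 21)/(s^2 + 3*s - 28)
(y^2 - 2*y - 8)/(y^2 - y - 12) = (y + 2)/(y + 3)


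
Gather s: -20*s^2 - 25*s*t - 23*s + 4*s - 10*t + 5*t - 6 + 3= -20*s^2 + s*(-25*t - 19) - 5*t - 3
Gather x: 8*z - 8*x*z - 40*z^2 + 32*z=-8*x*z - 40*z^2 + 40*z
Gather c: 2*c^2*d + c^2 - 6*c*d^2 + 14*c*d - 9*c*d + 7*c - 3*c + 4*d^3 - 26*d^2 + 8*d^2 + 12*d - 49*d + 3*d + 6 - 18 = c^2*(2*d + 1) + c*(-6*d^2 + 5*d + 4) + 4*d^3 - 18*d^2 - 34*d - 12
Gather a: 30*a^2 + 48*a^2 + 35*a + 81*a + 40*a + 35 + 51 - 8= 78*a^2 + 156*a + 78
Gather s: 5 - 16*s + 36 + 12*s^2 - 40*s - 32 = 12*s^2 - 56*s + 9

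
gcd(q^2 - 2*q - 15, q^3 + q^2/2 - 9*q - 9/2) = q + 3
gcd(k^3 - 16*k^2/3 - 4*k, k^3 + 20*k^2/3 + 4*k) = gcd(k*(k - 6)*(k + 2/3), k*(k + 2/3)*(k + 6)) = k^2 + 2*k/3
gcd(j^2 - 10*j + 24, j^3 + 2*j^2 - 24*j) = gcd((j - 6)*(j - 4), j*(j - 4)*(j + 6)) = j - 4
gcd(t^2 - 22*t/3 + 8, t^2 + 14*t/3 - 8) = t - 4/3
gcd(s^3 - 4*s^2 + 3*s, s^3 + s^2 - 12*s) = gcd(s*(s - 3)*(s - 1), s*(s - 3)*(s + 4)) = s^2 - 3*s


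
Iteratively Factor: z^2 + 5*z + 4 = (z + 1)*(z + 4)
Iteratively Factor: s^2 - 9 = (s + 3)*(s - 3)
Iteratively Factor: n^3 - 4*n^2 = (n)*(n^2 - 4*n) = n^2*(n - 4)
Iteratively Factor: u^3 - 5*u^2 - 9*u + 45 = (u - 5)*(u^2 - 9) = (u - 5)*(u - 3)*(u + 3)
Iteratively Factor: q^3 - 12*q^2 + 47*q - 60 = (q - 5)*(q^2 - 7*q + 12) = (q - 5)*(q - 4)*(q - 3)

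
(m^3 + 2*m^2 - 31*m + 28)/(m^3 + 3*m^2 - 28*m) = (m - 1)/m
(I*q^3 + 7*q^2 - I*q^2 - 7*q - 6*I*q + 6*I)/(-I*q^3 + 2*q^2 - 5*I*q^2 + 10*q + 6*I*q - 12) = (-q^2 + 7*I*q + 6)/(q^2 + 2*q*(3 + I) + 12*I)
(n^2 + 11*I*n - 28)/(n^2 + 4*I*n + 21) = (n + 4*I)/(n - 3*I)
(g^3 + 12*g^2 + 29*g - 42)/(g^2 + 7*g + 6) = (g^2 + 6*g - 7)/(g + 1)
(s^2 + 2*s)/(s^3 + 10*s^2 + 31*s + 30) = s/(s^2 + 8*s + 15)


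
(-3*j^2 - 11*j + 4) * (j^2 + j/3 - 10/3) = -3*j^4 - 12*j^3 + 31*j^2/3 + 38*j - 40/3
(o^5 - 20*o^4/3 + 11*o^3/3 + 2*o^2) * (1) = o^5 - 20*o^4/3 + 11*o^3/3 + 2*o^2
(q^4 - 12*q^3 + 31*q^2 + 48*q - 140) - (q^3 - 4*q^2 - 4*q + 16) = q^4 - 13*q^3 + 35*q^2 + 52*q - 156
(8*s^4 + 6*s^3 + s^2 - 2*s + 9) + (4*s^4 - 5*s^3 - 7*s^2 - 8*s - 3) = 12*s^4 + s^3 - 6*s^2 - 10*s + 6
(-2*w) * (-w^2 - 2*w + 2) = 2*w^3 + 4*w^2 - 4*w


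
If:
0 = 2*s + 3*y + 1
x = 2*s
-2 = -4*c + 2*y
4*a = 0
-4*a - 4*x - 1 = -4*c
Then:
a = 0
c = 9/28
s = 1/28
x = 1/14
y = -5/14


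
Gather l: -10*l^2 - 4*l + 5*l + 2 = -10*l^2 + l + 2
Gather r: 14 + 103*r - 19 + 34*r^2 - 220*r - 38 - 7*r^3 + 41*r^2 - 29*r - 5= -7*r^3 + 75*r^2 - 146*r - 48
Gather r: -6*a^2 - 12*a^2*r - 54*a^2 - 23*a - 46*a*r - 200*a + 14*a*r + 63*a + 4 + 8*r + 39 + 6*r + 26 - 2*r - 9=-60*a^2 - 160*a + r*(-12*a^2 - 32*a + 12) + 60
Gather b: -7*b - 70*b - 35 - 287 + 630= 308 - 77*b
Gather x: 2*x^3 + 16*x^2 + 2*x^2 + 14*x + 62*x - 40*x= 2*x^3 + 18*x^2 + 36*x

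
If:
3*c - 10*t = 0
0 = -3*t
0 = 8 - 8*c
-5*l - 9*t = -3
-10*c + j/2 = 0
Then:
No Solution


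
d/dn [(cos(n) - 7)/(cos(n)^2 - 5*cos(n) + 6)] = (cos(n)^2 - 14*cos(n) + 29)*sin(n)/(cos(n)^2 - 5*cos(n) + 6)^2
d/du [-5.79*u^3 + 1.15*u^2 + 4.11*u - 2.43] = -17.37*u^2 + 2.3*u + 4.11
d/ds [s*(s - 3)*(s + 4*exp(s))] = 4*s^2*exp(s) + 3*s^2 - 4*s*exp(s) - 6*s - 12*exp(s)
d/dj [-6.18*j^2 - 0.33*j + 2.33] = -12.36*j - 0.33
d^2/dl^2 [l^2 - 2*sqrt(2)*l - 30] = 2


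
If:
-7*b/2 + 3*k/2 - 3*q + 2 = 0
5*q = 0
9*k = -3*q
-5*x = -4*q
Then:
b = 4/7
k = 0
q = 0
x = 0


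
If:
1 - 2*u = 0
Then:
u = 1/2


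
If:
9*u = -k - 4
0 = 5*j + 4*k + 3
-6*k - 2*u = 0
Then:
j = -47/65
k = 2/13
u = -6/13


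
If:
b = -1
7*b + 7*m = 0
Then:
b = -1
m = 1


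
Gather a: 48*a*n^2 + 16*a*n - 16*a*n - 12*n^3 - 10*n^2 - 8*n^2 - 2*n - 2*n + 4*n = 48*a*n^2 - 12*n^3 - 18*n^2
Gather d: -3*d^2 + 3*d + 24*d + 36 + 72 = -3*d^2 + 27*d + 108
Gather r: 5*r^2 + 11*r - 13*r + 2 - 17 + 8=5*r^2 - 2*r - 7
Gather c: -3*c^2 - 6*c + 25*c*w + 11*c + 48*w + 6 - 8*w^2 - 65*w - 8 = -3*c^2 + c*(25*w + 5) - 8*w^2 - 17*w - 2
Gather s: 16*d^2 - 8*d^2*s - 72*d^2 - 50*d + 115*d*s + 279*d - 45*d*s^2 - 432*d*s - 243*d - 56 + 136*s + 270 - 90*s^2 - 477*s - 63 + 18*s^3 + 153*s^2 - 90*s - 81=-56*d^2 - 14*d + 18*s^3 + s^2*(63 - 45*d) + s*(-8*d^2 - 317*d - 431) + 70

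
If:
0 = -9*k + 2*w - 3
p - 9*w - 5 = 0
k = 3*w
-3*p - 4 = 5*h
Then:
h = -394/125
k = -9/25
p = 98/25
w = -3/25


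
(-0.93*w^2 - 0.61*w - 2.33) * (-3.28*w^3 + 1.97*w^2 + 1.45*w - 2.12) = 3.0504*w^5 + 0.1687*w^4 + 5.0922*w^3 - 3.503*w^2 - 2.0853*w + 4.9396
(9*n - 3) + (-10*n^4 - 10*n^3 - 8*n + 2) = -10*n^4 - 10*n^3 + n - 1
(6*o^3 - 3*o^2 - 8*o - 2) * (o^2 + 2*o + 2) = 6*o^5 + 9*o^4 - 2*o^3 - 24*o^2 - 20*o - 4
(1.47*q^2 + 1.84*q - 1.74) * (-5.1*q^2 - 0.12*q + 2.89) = -7.497*q^4 - 9.5604*q^3 + 12.9015*q^2 + 5.5264*q - 5.0286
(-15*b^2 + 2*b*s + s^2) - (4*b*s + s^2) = -15*b^2 - 2*b*s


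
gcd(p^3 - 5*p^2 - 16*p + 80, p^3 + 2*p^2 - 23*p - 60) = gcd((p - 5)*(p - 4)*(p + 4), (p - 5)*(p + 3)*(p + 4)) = p^2 - p - 20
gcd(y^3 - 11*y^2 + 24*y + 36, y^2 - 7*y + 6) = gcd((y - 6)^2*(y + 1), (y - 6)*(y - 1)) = y - 6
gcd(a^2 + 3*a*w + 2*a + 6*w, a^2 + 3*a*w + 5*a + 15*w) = a + 3*w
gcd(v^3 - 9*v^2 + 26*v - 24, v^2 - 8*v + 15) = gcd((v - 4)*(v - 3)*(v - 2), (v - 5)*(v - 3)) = v - 3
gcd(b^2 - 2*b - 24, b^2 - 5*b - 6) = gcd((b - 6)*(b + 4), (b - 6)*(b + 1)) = b - 6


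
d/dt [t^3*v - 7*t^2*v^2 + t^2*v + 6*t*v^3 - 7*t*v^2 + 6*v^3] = v*(3*t^2 - 14*t*v + 2*t + 6*v^2 - 7*v)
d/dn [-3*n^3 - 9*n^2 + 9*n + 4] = -9*n^2 - 18*n + 9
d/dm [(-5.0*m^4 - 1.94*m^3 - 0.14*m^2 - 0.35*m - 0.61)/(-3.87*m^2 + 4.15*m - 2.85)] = (38.7*m^5 - 54.7422*m^4 + 40.898*m^3 + 14.6515*m^2 - 3.9234*m + 3.529)/(14.9769*m^4 - 32.121*m^3 + 39.2815*m^2 - 23.655*m + 8.1225)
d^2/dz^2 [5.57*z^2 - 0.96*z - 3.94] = 11.1400000000000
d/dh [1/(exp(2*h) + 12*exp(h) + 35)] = 2*(-exp(h) - 6)*exp(h)/(exp(2*h) + 12*exp(h) + 35)^2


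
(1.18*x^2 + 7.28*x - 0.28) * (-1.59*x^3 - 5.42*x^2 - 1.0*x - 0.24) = -1.8762*x^5 - 17.9708*x^4 - 40.1924*x^3 - 6.0456*x^2 - 1.4672*x + 0.0672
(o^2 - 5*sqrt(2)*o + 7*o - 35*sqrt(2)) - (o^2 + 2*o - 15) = -5*sqrt(2)*o + 5*o - 35*sqrt(2) + 15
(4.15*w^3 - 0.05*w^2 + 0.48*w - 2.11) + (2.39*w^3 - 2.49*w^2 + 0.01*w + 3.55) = 6.54*w^3 - 2.54*w^2 + 0.49*w + 1.44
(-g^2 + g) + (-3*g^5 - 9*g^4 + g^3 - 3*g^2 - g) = -3*g^5 - 9*g^4 + g^3 - 4*g^2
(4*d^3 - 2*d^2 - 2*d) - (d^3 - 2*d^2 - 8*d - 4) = 3*d^3 + 6*d + 4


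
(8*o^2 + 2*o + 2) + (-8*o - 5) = 8*o^2 - 6*o - 3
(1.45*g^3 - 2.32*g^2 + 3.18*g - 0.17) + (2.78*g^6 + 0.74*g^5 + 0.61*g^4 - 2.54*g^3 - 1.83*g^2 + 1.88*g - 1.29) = 2.78*g^6 + 0.74*g^5 + 0.61*g^4 - 1.09*g^3 - 4.15*g^2 + 5.06*g - 1.46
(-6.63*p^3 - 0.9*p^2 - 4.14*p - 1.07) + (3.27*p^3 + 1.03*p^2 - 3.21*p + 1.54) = -3.36*p^3 + 0.13*p^2 - 7.35*p + 0.47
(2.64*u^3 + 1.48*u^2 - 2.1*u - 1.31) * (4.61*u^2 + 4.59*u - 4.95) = 12.1704*u^5 + 18.9404*u^4 - 15.9558*u^3 - 23.0041*u^2 + 4.3821*u + 6.4845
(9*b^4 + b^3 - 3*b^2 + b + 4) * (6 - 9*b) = -81*b^5 + 45*b^4 + 33*b^3 - 27*b^2 - 30*b + 24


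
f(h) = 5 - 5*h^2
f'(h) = -10*h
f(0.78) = 1.96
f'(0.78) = -7.80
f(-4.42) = -92.68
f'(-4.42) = 44.20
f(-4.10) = -79.05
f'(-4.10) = 41.00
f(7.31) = -262.18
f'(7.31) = -73.10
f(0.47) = 3.90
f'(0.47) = -4.70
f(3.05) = -41.51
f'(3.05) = -30.50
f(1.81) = -11.38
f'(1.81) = -18.10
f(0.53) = 3.60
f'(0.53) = -5.30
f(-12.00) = -715.00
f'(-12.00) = 120.00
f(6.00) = -175.00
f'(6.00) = -60.00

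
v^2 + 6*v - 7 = (v - 1)*(v + 7)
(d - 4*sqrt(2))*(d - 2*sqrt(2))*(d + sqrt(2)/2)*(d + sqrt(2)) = d^4 - 9*sqrt(2)*d^3/2 - d^2 + 18*sqrt(2)*d + 16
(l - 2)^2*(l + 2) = l^3 - 2*l^2 - 4*l + 8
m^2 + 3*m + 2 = (m + 1)*(m + 2)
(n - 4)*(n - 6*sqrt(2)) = n^2 - 6*sqrt(2)*n - 4*n + 24*sqrt(2)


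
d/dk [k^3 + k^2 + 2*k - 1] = 3*k^2 + 2*k + 2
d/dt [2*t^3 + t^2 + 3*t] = 6*t^2 + 2*t + 3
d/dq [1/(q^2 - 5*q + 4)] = (5 - 2*q)/(q^2 - 5*q + 4)^2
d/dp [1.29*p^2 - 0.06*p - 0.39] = 2.58*p - 0.06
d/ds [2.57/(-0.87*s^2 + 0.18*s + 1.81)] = (4.4718*s - 0.4626)/(-0.87*s^2 + 0.18*s + 1.81)^2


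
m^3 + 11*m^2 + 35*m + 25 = (m + 1)*(m + 5)^2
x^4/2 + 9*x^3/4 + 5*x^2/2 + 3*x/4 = x*(x/2 + 1/2)*(x + 1/2)*(x + 3)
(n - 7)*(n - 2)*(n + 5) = n^3 - 4*n^2 - 31*n + 70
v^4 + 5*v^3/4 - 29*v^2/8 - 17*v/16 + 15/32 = (v - 3/2)*(v - 1/4)*(v + 1/2)*(v + 5/2)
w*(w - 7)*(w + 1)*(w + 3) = w^4 - 3*w^3 - 25*w^2 - 21*w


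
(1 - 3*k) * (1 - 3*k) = 9*k^2 - 6*k + 1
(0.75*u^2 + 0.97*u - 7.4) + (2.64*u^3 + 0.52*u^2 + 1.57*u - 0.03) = 2.64*u^3 + 1.27*u^2 + 2.54*u - 7.43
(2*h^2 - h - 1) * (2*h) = 4*h^3 - 2*h^2 - 2*h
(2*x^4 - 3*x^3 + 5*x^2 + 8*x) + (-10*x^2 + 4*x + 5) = 2*x^4 - 3*x^3 - 5*x^2 + 12*x + 5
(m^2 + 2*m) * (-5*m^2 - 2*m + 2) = -5*m^4 - 12*m^3 - 2*m^2 + 4*m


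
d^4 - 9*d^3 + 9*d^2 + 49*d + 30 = (d - 6)*(d - 5)*(d + 1)^2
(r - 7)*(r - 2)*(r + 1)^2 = r^4 - 7*r^3 - 3*r^2 + 19*r + 14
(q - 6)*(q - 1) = q^2 - 7*q + 6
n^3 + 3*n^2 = n^2*(n + 3)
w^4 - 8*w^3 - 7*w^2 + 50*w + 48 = (w - 8)*(w - 3)*(w + 1)*(w + 2)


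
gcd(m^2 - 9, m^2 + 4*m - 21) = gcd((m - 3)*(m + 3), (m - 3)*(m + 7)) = m - 3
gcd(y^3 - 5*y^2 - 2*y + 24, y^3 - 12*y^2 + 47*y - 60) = y^2 - 7*y + 12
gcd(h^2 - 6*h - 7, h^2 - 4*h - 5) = h + 1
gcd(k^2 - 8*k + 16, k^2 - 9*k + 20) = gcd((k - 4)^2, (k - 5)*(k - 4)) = k - 4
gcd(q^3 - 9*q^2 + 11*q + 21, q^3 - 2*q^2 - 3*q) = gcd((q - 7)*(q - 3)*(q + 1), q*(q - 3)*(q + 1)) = q^2 - 2*q - 3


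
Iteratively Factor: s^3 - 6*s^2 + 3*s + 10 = (s - 5)*(s^2 - s - 2) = (s - 5)*(s + 1)*(s - 2)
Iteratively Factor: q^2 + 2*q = (q)*(q + 2)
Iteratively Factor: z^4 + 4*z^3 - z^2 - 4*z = (z + 4)*(z^3 - z) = (z - 1)*(z + 4)*(z^2 + z) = (z - 1)*(z + 1)*(z + 4)*(z)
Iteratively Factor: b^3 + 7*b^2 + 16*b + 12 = (b + 2)*(b^2 + 5*b + 6) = (b + 2)^2*(b + 3)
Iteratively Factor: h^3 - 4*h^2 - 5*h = (h)*(h^2 - 4*h - 5) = h*(h + 1)*(h - 5)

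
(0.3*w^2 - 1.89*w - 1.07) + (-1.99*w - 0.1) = 0.3*w^2 - 3.88*w - 1.17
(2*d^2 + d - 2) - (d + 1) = 2*d^2 - 3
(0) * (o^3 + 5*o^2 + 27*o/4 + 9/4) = 0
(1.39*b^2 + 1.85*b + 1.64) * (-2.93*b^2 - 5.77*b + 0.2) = -4.0727*b^4 - 13.4408*b^3 - 15.2017*b^2 - 9.0928*b + 0.328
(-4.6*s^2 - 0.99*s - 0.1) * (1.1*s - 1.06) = -5.06*s^3 + 3.787*s^2 + 0.9394*s + 0.106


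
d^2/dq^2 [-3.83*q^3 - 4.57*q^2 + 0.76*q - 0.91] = -22.98*q - 9.14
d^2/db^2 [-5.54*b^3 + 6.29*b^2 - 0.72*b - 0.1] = 12.58 - 33.24*b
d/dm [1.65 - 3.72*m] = -3.72000000000000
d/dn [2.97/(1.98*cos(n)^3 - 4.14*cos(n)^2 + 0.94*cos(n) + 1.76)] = (17.6418*cos(n)^2 - 24.5916*cos(n) + 2.7918)*sin(n)/(1.98*cos(n)^3 - 4.14*cos(n)^2 + 0.94*cos(n) + 1.76)^2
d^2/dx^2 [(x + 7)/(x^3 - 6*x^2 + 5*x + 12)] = 2*((x + 7)*(3*x^2 - 12*x + 5)^2 + (-3*x^2 + 12*x - 3*(x - 2)*(x + 7) - 5)*(x^3 - 6*x^2 + 5*x + 12))/(x^3 - 6*x^2 + 5*x + 12)^3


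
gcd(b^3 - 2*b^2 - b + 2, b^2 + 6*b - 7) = b - 1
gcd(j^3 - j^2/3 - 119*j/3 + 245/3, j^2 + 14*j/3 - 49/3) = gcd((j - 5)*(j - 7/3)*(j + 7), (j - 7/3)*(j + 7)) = j^2 + 14*j/3 - 49/3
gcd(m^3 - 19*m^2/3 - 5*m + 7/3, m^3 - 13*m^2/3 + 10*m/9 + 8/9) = 1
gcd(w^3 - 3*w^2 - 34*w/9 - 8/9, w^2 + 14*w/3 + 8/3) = w + 2/3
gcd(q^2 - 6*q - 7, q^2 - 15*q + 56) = q - 7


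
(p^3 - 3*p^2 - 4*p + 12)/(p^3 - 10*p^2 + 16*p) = (p^2 - p - 6)/(p*(p - 8))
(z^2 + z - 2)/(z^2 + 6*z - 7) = (z + 2)/(z + 7)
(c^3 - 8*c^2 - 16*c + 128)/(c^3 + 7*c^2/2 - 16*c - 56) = 2*(c - 8)/(2*c + 7)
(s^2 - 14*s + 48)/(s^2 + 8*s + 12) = (s^2 - 14*s + 48)/(s^2 + 8*s + 12)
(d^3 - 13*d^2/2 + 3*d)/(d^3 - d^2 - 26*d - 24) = d*(2*d - 1)/(2*(d^2 + 5*d + 4))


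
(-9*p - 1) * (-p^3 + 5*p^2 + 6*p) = 9*p^4 - 44*p^3 - 59*p^2 - 6*p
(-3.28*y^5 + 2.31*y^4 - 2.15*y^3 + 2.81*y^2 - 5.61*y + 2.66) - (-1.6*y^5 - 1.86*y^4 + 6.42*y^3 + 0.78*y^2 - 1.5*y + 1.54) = -1.68*y^5 + 4.17*y^4 - 8.57*y^3 + 2.03*y^2 - 4.11*y + 1.12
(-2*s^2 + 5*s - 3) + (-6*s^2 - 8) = -8*s^2 + 5*s - 11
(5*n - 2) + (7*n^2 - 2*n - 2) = 7*n^2 + 3*n - 4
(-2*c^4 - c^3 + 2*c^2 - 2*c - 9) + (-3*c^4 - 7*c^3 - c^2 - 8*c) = -5*c^4 - 8*c^3 + c^2 - 10*c - 9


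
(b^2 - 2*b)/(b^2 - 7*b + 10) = b/(b - 5)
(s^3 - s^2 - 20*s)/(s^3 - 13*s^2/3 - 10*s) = 3*(-s^2 + s + 20)/(-3*s^2 + 13*s + 30)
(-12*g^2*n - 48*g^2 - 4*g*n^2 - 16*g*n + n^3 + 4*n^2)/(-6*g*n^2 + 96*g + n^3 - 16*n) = (2*g + n)/(n - 4)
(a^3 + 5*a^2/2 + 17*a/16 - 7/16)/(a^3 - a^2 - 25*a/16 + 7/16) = (4*a + 7)/(4*a - 7)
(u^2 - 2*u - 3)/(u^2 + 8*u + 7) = (u - 3)/(u + 7)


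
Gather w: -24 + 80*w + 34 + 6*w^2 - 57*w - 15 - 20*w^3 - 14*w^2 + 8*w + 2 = -20*w^3 - 8*w^2 + 31*w - 3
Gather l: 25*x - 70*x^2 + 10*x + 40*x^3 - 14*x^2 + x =40*x^3 - 84*x^2 + 36*x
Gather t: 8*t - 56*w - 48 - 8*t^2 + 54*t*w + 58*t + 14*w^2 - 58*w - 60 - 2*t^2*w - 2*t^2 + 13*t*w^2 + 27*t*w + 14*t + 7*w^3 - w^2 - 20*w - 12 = t^2*(-2*w - 10) + t*(13*w^2 + 81*w + 80) + 7*w^3 + 13*w^2 - 134*w - 120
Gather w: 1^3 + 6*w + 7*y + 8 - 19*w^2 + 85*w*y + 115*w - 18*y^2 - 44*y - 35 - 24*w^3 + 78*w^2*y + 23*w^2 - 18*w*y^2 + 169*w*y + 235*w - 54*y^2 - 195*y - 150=-24*w^3 + w^2*(78*y + 4) + w*(-18*y^2 + 254*y + 356) - 72*y^2 - 232*y - 176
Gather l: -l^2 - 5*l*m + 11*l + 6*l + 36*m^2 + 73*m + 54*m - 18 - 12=-l^2 + l*(17 - 5*m) + 36*m^2 + 127*m - 30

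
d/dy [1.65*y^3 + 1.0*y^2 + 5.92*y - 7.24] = 4.95*y^2 + 2.0*y + 5.92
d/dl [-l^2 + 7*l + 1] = 7 - 2*l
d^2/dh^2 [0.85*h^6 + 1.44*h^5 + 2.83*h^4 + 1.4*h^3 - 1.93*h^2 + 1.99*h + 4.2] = 25.5*h^4 + 28.8*h^3 + 33.96*h^2 + 8.4*h - 3.86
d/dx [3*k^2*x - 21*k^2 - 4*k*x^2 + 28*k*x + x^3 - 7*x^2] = 3*k^2 - 8*k*x + 28*k + 3*x^2 - 14*x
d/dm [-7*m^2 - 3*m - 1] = -14*m - 3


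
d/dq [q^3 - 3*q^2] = 3*q*(q - 2)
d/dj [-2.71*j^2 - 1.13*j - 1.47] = -5.42*j - 1.13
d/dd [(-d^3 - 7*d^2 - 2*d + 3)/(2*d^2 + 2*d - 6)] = (-d^4 - 2*d^3 + 4*d^2 + 36*d + 3)/(2*(d^4 + 2*d^3 - 5*d^2 - 6*d + 9))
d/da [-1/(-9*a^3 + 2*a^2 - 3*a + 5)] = (-27*a^2 + 4*a - 3)/(9*a^3 - 2*a^2 + 3*a - 5)^2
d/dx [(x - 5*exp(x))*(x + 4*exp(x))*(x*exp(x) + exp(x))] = (x^3 - 2*x^2*exp(x) + 4*x^2 - 60*x*exp(2*x) - 4*x*exp(x) + 2*x - 80*exp(2*x) - exp(x))*exp(x)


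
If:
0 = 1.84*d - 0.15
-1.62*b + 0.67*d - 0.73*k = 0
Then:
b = 0.0337157809983897 - 0.450617283950617*k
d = 0.08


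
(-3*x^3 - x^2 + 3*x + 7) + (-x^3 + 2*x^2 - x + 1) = -4*x^3 + x^2 + 2*x + 8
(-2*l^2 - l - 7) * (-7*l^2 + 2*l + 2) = 14*l^4 + 3*l^3 + 43*l^2 - 16*l - 14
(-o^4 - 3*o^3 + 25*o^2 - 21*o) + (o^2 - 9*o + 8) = -o^4 - 3*o^3 + 26*o^2 - 30*o + 8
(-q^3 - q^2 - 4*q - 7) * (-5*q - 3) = 5*q^4 + 8*q^3 + 23*q^2 + 47*q + 21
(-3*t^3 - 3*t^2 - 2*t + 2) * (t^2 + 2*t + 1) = -3*t^5 - 9*t^4 - 11*t^3 - 5*t^2 + 2*t + 2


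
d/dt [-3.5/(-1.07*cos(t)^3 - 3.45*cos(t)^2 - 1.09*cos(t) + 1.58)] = (11.235*cos(t)^2 + 24.15*cos(t) + 3.815)*sin(t)/(1.07*cos(t)^3 + 3.45*cos(t)^2 + 1.09*cos(t) - 1.58)^2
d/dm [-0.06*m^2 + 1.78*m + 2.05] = 1.78 - 0.12*m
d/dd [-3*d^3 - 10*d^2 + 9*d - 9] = -9*d^2 - 20*d + 9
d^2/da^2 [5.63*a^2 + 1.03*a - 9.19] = 11.2600000000000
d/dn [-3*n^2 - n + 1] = -6*n - 1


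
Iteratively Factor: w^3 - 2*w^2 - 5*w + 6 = (w + 2)*(w^2 - 4*w + 3) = (w - 1)*(w + 2)*(w - 3)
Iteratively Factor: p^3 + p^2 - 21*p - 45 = (p + 3)*(p^2 - 2*p - 15) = (p + 3)^2*(p - 5)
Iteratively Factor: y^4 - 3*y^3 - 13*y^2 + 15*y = (y)*(y^3 - 3*y^2 - 13*y + 15) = y*(y - 1)*(y^2 - 2*y - 15) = y*(y - 1)*(y + 3)*(y - 5)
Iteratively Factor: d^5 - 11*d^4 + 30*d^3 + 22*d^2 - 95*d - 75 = (d + 1)*(d^4 - 12*d^3 + 42*d^2 - 20*d - 75) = (d - 5)*(d + 1)*(d^3 - 7*d^2 + 7*d + 15) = (d - 5)*(d + 1)^2*(d^2 - 8*d + 15) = (d - 5)*(d - 3)*(d + 1)^2*(d - 5)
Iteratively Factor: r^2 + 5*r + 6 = (r + 2)*(r + 3)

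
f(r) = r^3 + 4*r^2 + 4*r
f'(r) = 3*r^2 + 8*r + 4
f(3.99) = 143.16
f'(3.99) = 83.68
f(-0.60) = -1.18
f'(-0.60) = 0.28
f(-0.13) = -0.45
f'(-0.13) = 3.01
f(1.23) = 12.83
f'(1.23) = 18.38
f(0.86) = 7.03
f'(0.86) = 13.10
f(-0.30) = -0.87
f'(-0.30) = 1.87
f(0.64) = 4.46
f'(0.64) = 10.35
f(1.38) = 15.77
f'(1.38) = 20.75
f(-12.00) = -1200.00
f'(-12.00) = 340.00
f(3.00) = 75.00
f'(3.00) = 55.00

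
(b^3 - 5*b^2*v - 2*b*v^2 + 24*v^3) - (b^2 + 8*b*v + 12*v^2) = b^3 - 5*b^2*v - b^2 - 2*b*v^2 - 8*b*v + 24*v^3 - 12*v^2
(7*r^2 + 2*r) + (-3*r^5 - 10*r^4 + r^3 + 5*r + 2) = -3*r^5 - 10*r^4 + r^3 + 7*r^2 + 7*r + 2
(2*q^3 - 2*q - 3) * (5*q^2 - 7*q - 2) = 10*q^5 - 14*q^4 - 14*q^3 - q^2 + 25*q + 6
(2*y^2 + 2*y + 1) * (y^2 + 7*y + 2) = 2*y^4 + 16*y^3 + 19*y^2 + 11*y + 2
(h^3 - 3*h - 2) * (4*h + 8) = 4*h^4 + 8*h^3 - 12*h^2 - 32*h - 16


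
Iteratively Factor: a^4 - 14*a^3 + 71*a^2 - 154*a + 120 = (a - 4)*(a^3 - 10*a^2 + 31*a - 30) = (a - 4)*(a - 3)*(a^2 - 7*a + 10) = (a - 4)*(a - 3)*(a - 2)*(a - 5)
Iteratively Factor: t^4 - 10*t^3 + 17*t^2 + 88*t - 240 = (t - 4)*(t^3 - 6*t^2 - 7*t + 60) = (t - 4)*(t + 3)*(t^2 - 9*t + 20) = (t - 5)*(t - 4)*(t + 3)*(t - 4)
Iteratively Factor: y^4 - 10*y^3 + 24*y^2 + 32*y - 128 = (y - 4)*(y^3 - 6*y^2 + 32) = (y - 4)^2*(y^2 - 2*y - 8) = (y - 4)^2*(y + 2)*(y - 4)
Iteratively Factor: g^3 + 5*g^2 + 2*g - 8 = (g + 2)*(g^2 + 3*g - 4) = (g - 1)*(g + 2)*(g + 4)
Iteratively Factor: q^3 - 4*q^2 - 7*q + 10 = (q + 2)*(q^2 - 6*q + 5) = (q - 5)*(q + 2)*(q - 1)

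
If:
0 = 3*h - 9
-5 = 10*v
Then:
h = 3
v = -1/2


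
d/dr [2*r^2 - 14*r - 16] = 4*r - 14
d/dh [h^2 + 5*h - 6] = 2*h + 5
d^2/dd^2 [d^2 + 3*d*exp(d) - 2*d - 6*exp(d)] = 3*d*exp(d) + 2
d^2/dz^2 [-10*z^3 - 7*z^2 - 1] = -60*z - 14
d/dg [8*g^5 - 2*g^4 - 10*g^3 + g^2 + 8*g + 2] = 40*g^4 - 8*g^3 - 30*g^2 + 2*g + 8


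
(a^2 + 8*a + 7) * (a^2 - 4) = a^4 + 8*a^3 + 3*a^2 - 32*a - 28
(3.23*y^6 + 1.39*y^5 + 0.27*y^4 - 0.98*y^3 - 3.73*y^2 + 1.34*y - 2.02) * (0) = 0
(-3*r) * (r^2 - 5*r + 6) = -3*r^3 + 15*r^2 - 18*r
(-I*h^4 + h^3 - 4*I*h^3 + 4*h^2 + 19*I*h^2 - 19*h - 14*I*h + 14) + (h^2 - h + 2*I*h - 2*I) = -I*h^4 + h^3 - 4*I*h^3 + 5*h^2 + 19*I*h^2 - 20*h - 12*I*h + 14 - 2*I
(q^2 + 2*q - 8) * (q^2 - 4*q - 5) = q^4 - 2*q^3 - 21*q^2 + 22*q + 40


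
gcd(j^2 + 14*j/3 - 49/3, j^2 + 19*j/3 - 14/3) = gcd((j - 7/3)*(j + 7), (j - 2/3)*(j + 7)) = j + 7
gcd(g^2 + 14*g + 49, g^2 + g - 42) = g + 7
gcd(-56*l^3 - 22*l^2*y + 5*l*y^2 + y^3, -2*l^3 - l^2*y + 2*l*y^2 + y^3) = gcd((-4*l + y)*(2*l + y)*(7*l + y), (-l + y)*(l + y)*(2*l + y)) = 2*l + y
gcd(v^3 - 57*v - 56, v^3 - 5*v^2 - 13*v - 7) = v + 1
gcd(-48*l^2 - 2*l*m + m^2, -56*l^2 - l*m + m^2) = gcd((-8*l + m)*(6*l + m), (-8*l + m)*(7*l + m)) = 8*l - m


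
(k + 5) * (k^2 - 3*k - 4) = k^3 + 2*k^2 - 19*k - 20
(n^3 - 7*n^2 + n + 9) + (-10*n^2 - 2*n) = n^3 - 17*n^2 - n + 9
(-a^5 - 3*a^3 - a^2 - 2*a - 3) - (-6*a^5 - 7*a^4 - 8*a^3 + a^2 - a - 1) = 5*a^5 + 7*a^4 + 5*a^3 - 2*a^2 - a - 2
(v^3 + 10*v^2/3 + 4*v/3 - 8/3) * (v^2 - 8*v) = v^5 - 14*v^4/3 - 76*v^3/3 - 40*v^2/3 + 64*v/3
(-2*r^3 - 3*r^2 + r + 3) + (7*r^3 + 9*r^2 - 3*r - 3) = 5*r^3 + 6*r^2 - 2*r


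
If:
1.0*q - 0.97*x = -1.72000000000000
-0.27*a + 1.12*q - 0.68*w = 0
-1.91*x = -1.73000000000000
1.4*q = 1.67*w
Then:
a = -1.71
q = -0.84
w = -0.71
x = 0.91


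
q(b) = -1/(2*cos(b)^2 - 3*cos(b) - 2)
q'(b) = -(4*sin(b)*cos(b) - 3*sin(b))/(2*cos(b)^2 - 3*cos(b) - 2)^2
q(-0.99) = 0.33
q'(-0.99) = -0.07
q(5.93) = 0.33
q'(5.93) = 0.03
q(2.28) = -1.25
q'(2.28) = 6.61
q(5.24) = 0.33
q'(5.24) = -0.09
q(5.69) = 0.32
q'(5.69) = 0.02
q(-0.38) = 0.33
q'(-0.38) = 0.03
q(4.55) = 0.68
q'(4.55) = -1.68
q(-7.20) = 0.32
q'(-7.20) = -0.05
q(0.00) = 0.33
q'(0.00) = 0.00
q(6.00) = 0.33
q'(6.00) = 0.03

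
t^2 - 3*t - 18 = (t - 6)*(t + 3)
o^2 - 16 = (o - 4)*(o + 4)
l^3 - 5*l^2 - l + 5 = (l - 5)*(l - 1)*(l + 1)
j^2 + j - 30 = (j - 5)*(j + 6)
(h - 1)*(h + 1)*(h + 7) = h^3 + 7*h^2 - h - 7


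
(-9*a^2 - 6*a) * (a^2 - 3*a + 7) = -9*a^4 + 21*a^3 - 45*a^2 - 42*a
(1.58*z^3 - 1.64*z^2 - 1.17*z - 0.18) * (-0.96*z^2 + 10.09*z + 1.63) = -1.5168*z^5 + 17.5166*z^4 - 12.849*z^3 - 14.3057*z^2 - 3.7233*z - 0.2934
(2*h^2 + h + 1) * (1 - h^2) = -2*h^4 - h^3 + h^2 + h + 1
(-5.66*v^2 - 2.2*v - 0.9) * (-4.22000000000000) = 23.8852*v^2 + 9.284*v + 3.798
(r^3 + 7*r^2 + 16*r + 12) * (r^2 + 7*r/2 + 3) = r^5 + 21*r^4/2 + 87*r^3/2 + 89*r^2 + 90*r + 36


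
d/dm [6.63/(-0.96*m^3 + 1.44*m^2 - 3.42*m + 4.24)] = (19.0944*m^2 - 19.0944*m + 22.6746)/(0.96*m^3 - 1.44*m^2 + 3.42*m - 4.24)^2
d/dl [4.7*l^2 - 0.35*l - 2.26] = 9.4*l - 0.35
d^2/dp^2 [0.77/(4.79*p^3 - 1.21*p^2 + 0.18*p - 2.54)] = ((1.8634 - 22.1298*p)*(4.79*p^3 - 1.21*p^2 + 0.18*p - 2.54) + 0.77*(14.37*p^2 - 2.42*p + 0.18)*(28.74*p^2 - 4.84*p + 0.36))/(4.79*p^3 - 1.21*p^2 + 0.18*p - 2.54)^3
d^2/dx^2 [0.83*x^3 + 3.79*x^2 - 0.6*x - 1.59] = 4.98*x + 7.58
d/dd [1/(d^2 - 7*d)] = (7 - 2*d)/(d^2*(d - 7)^2)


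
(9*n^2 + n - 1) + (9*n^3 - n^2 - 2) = 9*n^3 + 8*n^2 + n - 3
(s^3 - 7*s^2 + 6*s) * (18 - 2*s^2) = -2*s^5 + 14*s^4 + 6*s^3 - 126*s^2 + 108*s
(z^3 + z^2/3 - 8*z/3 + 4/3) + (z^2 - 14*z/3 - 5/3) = z^3 + 4*z^2/3 - 22*z/3 - 1/3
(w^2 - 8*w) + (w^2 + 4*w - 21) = 2*w^2 - 4*w - 21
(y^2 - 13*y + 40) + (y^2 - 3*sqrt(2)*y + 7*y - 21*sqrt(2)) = 2*y^2 - 6*y - 3*sqrt(2)*y - 21*sqrt(2) + 40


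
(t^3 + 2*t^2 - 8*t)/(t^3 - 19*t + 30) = t*(t + 4)/(t^2 + 2*t - 15)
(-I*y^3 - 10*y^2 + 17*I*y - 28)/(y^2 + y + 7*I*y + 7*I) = (-I*y^3 - 10*y^2 + 17*I*y - 28)/(y^2 + y + 7*I*y + 7*I)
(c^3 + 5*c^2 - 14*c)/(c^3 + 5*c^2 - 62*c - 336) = c*(c - 2)/(c^2 - 2*c - 48)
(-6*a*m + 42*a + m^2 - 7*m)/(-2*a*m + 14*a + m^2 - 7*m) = (6*a - m)/(2*a - m)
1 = 1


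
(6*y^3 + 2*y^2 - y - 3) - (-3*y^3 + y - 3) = 9*y^3 + 2*y^2 - 2*y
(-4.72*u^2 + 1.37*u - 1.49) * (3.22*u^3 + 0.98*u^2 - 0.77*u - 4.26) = -15.1984*u^5 - 0.214199999999999*u^4 + 0.179199999999999*u^3 + 17.5921*u^2 - 4.6889*u + 6.3474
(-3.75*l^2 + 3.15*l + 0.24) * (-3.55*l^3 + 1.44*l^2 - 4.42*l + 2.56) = 13.3125*l^5 - 16.5825*l^4 + 20.259*l^3 - 23.1774*l^2 + 7.0032*l + 0.6144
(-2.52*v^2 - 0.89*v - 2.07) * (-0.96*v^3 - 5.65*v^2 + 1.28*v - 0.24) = 2.4192*v^5 + 15.0924*v^4 + 3.7901*v^3 + 11.1611*v^2 - 2.436*v + 0.4968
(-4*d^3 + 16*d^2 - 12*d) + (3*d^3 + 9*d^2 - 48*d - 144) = -d^3 + 25*d^2 - 60*d - 144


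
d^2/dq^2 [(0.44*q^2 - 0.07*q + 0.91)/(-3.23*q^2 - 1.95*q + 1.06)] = (7.003286*q^3 - 66.002466*q^2 - 32.951814*q - 13.851254)/(33.698267*q^6 + 61.032465*q^5 + 3.669603*q^4 - 32.643585*q^3 - 1.204266*q^2 + 6.57306*q - 1.191016)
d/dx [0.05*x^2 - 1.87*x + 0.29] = 0.1*x - 1.87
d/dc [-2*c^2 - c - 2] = -4*c - 1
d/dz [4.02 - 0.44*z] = -0.440000000000000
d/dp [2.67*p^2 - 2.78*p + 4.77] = 5.34*p - 2.78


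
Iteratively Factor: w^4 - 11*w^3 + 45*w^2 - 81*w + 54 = (w - 2)*(w^3 - 9*w^2 + 27*w - 27) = (w - 3)*(w - 2)*(w^2 - 6*w + 9) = (w - 3)^2*(w - 2)*(w - 3)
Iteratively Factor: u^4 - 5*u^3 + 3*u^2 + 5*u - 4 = (u + 1)*(u^3 - 6*u^2 + 9*u - 4) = (u - 1)*(u + 1)*(u^2 - 5*u + 4) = (u - 1)^2*(u + 1)*(u - 4)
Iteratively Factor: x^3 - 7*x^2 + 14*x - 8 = (x - 1)*(x^2 - 6*x + 8) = (x - 4)*(x - 1)*(x - 2)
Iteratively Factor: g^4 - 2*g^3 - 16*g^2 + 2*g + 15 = (g + 3)*(g^3 - 5*g^2 - g + 5) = (g - 1)*(g + 3)*(g^2 - 4*g - 5) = (g - 5)*(g - 1)*(g + 3)*(g + 1)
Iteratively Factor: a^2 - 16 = (a - 4)*(a + 4)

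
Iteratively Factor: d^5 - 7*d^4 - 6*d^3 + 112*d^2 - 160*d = (d - 2)*(d^4 - 5*d^3 - 16*d^2 + 80*d) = (d - 4)*(d - 2)*(d^3 - d^2 - 20*d) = (d - 4)*(d - 2)*(d + 4)*(d^2 - 5*d) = (d - 5)*(d - 4)*(d - 2)*(d + 4)*(d)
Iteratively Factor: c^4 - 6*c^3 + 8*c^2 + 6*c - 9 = (c - 1)*(c^3 - 5*c^2 + 3*c + 9) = (c - 3)*(c - 1)*(c^2 - 2*c - 3) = (c - 3)^2*(c - 1)*(c + 1)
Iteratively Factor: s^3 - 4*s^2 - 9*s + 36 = (s - 3)*(s^2 - s - 12) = (s - 3)*(s + 3)*(s - 4)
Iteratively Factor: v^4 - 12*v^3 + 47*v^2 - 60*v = (v - 4)*(v^3 - 8*v^2 + 15*v) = (v - 5)*(v - 4)*(v^2 - 3*v) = (v - 5)*(v - 4)*(v - 3)*(v)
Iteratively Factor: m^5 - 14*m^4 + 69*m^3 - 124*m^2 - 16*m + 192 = (m - 3)*(m^4 - 11*m^3 + 36*m^2 - 16*m - 64) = (m - 4)*(m - 3)*(m^3 - 7*m^2 + 8*m + 16) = (m - 4)^2*(m - 3)*(m^2 - 3*m - 4) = (m - 4)^2*(m - 3)*(m + 1)*(m - 4)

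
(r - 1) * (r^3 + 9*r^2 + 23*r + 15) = r^4 + 8*r^3 + 14*r^2 - 8*r - 15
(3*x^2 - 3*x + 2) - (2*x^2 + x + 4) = x^2 - 4*x - 2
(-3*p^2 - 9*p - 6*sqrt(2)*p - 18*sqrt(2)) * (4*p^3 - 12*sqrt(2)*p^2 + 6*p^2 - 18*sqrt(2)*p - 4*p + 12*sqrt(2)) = -12*p^5 - 54*p^4 + 12*sqrt(2)*p^4 + 54*sqrt(2)*p^3 + 102*p^3 + 42*sqrt(2)*p^2 + 684*p^2 - 36*sqrt(2)*p + 504*p - 432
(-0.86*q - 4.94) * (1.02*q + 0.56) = -0.8772*q^2 - 5.5204*q - 2.7664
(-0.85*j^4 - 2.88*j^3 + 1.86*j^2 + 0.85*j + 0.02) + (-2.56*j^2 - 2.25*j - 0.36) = -0.85*j^4 - 2.88*j^3 - 0.7*j^2 - 1.4*j - 0.34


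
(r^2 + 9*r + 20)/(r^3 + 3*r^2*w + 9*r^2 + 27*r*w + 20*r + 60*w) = 1/(r + 3*w)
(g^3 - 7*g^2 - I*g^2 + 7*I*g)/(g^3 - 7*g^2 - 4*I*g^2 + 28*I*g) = (g - I)/(g - 4*I)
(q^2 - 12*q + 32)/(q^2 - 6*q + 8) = (q - 8)/(q - 2)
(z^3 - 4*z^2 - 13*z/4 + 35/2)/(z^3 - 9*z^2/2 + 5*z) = (z^2 - 3*z/2 - 7)/(z*(z - 2))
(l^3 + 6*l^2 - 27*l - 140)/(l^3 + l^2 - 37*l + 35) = (l + 4)/(l - 1)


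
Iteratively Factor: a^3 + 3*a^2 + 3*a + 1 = (a + 1)*(a^2 + 2*a + 1) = (a + 1)^2*(a + 1)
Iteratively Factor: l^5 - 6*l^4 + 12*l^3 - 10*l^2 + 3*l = (l)*(l^4 - 6*l^3 + 12*l^2 - 10*l + 3) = l*(l - 1)*(l^3 - 5*l^2 + 7*l - 3) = l*(l - 3)*(l - 1)*(l^2 - 2*l + 1) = l*(l - 3)*(l - 1)^2*(l - 1)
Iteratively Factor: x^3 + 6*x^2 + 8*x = (x + 2)*(x^2 + 4*x) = (x + 2)*(x + 4)*(x)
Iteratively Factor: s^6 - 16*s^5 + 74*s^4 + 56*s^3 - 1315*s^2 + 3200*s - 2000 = (s - 5)*(s^5 - 11*s^4 + 19*s^3 + 151*s^2 - 560*s + 400) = (s - 5)*(s - 1)*(s^4 - 10*s^3 + 9*s^2 + 160*s - 400) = (s - 5)*(s - 1)*(s + 4)*(s^3 - 14*s^2 + 65*s - 100) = (s - 5)*(s - 4)*(s - 1)*(s + 4)*(s^2 - 10*s + 25) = (s - 5)^2*(s - 4)*(s - 1)*(s + 4)*(s - 5)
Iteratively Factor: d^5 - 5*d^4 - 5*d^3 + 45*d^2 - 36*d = (d)*(d^4 - 5*d^3 - 5*d^2 + 45*d - 36) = d*(d - 1)*(d^3 - 4*d^2 - 9*d + 36) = d*(d - 4)*(d - 1)*(d^2 - 9) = d*(d - 4)*(d - 1)*(d + 3)*(d - 3)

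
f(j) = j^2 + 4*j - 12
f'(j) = 2*j + 4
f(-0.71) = -14.34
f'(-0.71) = 2.58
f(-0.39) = -13.41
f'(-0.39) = 3.22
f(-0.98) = -14.96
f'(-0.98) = 2.04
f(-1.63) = -15.86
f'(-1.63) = 0.74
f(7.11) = 66.99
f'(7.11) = 18.22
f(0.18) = -11.25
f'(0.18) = 4.36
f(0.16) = -11.33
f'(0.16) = 4.32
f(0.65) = -8.98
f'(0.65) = 5.30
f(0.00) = -12.00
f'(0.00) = 4.00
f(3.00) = 9.00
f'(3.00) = 10.00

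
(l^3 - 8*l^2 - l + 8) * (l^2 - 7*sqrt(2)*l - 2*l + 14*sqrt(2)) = l^5 - 10*l^4 - 7*sqrt(2)*l^4 + 15*l^3 + 70*sqrt(2)*l^3 - 105*sqrt(2)*l^2 + 10*l^2 - 70*sqrt(2)*l - 16*l + 112*sqrt(2)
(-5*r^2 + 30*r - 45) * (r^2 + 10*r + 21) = -5*r^4 - 20*r^3 + 150*r^2 + 180*r - 945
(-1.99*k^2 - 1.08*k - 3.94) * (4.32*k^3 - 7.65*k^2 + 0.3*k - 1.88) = -8.5968*k^5 + 10.5579*k^4 - 9.3558*k^3 + 33.5582*k^2 + 0.8484*k + 7.4072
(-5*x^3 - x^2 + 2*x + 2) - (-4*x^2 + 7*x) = -5*x^3 + 3*x^2 - 5*x + 2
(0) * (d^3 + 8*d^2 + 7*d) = 0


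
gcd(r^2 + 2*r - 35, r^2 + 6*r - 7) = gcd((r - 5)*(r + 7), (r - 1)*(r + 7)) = r + 7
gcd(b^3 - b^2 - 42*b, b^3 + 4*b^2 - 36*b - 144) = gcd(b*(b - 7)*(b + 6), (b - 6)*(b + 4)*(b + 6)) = b + 6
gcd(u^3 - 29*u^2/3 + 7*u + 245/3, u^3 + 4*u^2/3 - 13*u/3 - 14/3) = u + 7/3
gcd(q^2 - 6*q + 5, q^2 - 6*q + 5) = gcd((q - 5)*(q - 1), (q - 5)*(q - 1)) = q^2 - 6*q + 5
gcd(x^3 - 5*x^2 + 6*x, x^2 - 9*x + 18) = x - 3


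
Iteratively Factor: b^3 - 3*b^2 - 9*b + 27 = (b - 3)*(b^2 - 9) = (b - 3)*(b + 3)*(b - 3)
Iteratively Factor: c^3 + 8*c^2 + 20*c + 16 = (c + 4)*(c^2 + 4*c + 4) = (c + 2)*(c + 4)*(c + 2)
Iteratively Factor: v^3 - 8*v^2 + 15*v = (v - 5)*(v^2 - 3*v) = v*(v - 5)*(v - 3)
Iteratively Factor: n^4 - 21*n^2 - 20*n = (n)*(n^3 - 21*n - 20) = n*(n + 1)*(n^2 - n - 20) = n*(n - 5)*(n + 1)*(n + 4)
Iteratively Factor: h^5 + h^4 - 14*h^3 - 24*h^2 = (h + 3)*(h^4 - 2*h^3 - 8*h^2) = (h - 4)*(h + 3)*(h^3 + 2*h^2) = (h - 4)*(h + 2)*(h + 3)*(h^2) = h*(h - 4)*(h + 2)*(h + 3)*(h)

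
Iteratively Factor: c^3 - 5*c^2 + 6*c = (c - 3)*(c^2 - 2*c) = c*(c - 3)*(c - 2)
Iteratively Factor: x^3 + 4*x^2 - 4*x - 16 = (x + 4)*(x^2 - 4) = (x - 2)*(x + 4)*(x + 2)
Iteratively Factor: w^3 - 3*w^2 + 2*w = (w)*(w^2 - 3*w + 2) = w*(w - 1)*(w - 2)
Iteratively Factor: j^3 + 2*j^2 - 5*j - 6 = (j - 2)*(j^2 + 4*j + 3) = (j - 2)*(j + 3)*(j + 1)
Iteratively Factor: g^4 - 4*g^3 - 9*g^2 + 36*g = (g)*(g^3 - 4*g^2 - 9*g + 36) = g*(g + 3)*(g^2 - 7*g + 12) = g*(g - 3)*(g + 3)*(g - 4)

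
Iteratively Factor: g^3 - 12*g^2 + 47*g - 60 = (g - 5)*(g^2 - 7*g + 12) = (g - 5)*(g - 3)*(g - 4)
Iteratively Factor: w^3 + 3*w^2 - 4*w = (w + 4)*(w^2 - w) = (w - 1)*(w + 4)*(w)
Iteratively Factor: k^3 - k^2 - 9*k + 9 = (k + 3)*(k^2 - 4*k + 3) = (k - 1)*(k + 3)*(k - 3)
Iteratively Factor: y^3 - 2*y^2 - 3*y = (y)*(y^2 - 2*y - 3) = y*(y - 3)*(y + 1)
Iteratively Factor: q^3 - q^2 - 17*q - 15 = (q - 5)*(q^2 + 4*q + 3) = (q - 5)*(q + 3)*(q + 1)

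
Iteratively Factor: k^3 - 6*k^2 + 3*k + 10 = (k - 5)*(k^2 - k - 2) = (k - 5)*(k - 2)*(k + 1)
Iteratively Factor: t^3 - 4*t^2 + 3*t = (t - 3)*(t^2 - t) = t*(t - 3)*(t - 1)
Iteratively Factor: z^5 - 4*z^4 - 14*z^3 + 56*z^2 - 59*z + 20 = (z - 1)*(z^4 - 3*z^3 - 17*z^2 + 39*z - 20) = (z - 5)*(z - 1)*(z^3 + 2*z^2 - 7*z + 4) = (z - 5)*(z - 1)*(z + 4)*(z^2 - 2*z + 1) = (z - 5)*(z - 1)^2*(z + 4)*(z - 1)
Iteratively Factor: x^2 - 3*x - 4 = (x + 1)*(x - 4)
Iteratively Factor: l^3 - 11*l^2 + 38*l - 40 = (l - 5)*(l^2 - 6*l + 8) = (l - 5)*(l - 2)*(l - 4)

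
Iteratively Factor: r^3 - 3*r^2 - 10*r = (r)*(r^2 - 3*r - 10) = r*(r + 2)*(r - 5)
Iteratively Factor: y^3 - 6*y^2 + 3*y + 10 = (y - 5)*(y^2 - y - 2) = (y - 5)*(y + 1)*(y - 2)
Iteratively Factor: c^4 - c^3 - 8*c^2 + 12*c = (c)*(c^3 - c^2 - 8*c + 12) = c*(c - 2)*(c^2 + c - 6) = c*(c - 2)^2*(c + 3)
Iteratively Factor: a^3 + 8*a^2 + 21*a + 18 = (a + 3)*(a^2 + 5*a + 6) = (a + 3)^2*(a + 2)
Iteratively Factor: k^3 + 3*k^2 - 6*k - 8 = (k + 1)*(k^2 + 2*k - 8) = (k - 2)*(k + 1)*(k + 4)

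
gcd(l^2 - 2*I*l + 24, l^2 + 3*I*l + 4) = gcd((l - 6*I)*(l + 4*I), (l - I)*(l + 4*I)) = l + 4*I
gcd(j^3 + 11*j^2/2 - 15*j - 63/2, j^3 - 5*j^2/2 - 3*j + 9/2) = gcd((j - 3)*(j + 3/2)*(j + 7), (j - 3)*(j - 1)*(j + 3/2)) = j^2 - 3*j/2 - 9/2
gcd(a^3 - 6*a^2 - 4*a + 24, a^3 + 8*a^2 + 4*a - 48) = a - 2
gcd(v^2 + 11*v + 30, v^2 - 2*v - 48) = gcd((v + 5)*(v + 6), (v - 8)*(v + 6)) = v + 6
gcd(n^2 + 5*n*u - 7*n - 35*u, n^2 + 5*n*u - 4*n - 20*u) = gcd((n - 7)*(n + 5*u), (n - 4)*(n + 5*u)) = n + 5*u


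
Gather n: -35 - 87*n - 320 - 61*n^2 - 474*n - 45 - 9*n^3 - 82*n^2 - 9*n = -9*n^3 - 143*n^2 - 570*n - 400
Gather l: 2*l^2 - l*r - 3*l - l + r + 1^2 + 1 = 2*l^2 + l*(-r - 4) + r + 2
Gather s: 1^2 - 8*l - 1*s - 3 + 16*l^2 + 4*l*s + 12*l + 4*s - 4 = 16*l^2 + 4*l + s*(4*l + 3) - 6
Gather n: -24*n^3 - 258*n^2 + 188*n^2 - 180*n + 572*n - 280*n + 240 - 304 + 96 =-24*n^3 - 70*n^2 + 112*n + 32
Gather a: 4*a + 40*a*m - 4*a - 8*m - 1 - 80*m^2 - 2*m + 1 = 40*a*m - 80*m^2 - 10*m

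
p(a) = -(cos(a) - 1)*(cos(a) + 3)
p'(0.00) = 0.00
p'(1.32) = 2.42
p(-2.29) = 3.88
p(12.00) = 0.60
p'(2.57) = 0.17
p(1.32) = 2.44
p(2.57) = 3.97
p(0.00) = 0.00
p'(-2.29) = -0.51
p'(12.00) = -1.98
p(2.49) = 3.96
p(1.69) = 3.22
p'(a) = (cos(a) - 1)*sin(a) + (cos(a) + 3)*sin(a)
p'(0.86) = 2.50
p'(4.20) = -0.89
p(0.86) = 1.27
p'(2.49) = 0.25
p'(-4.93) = 2.37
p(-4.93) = 2.52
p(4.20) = 3.74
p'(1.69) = 1.75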